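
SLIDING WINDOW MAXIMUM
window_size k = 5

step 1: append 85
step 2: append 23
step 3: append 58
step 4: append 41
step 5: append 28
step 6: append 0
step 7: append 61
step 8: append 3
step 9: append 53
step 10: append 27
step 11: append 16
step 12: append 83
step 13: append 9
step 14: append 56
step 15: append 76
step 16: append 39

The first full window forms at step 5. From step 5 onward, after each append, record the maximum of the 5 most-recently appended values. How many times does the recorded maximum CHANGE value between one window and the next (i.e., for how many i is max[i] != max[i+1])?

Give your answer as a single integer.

Answer: 3

Derivation:
step 1: append 85 -> window=[85] (not full yet)
step 2: append 23 -> window=[85, 23] (not full yet)
step 3: append 58 -> window=[85, 23, 58] (not full yet)
step 4: append 41 -> window=[85, 23, 58, 41] (not full yet)
step 5: append 28 -> window=[85, 23, 58, 41, 28] -> max=85
step 6: append 0 -> window=[23, 58, 41, 28, 0] -> max=58
step 7: append 61 -> window=[58, 41, 28, 0, 61] -> max=61
step 8: append 3 -> window=[41, 28, 0, 61, 3] -> max=61
step 9: append 53 -> window=[28, 0, 61, 3, 53] -> max=61
step 10: append 27 -> window=[0, 61, 3, 53, 27] -> max=61
step 11: append 16 -> window=[61, 3, 53, 27, 16] -> max=61
step 12: append 83 -> window=[3, 53, 27, 16, 83] -> max=83
step 13: append 9 -> window=[53, 27, 16, 83, 9] -> max=83
step 14: append 56 -> window=[27, 16, 83, 9, 56] -> max=83
step 15: append 76 -> window=[16, 83, 9, 56, 76] -> max=83
step 16: append 39 -> window=[83, 9, 56, 76, 39] -> max=83
Recorded maximums: 85 58 61 61 61 61 61 83 83 83 83 83
Changes between consecutive maximums: 3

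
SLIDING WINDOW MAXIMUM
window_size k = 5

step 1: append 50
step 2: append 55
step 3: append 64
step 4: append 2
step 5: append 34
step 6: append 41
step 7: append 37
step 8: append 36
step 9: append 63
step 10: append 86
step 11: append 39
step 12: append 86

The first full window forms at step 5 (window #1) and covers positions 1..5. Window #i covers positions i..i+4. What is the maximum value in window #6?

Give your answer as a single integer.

Answer: 86

Derivation:
step 1: append 50 -> window=[50] (not full yet)
step 2: append 55 -> window=[50, 55] (not full yet)
step 3: append 64 -> window=[50, 55, 64] (not full yet)
step 4: append 2 -> window=[50, 55, 64, 2] (not full yet)
step 5: append 34 -> window=[50, 55, 64, 2, 34] -> max=64
step 6: append 41 -> window=[55, 64, 2, 34, 41] -> max=64
step 7: append 37 -> window=[64, 2, 34, 41, 37] -> max=64
step 8: append 36 -> window=[2, 34, 41, 37, 36] -> max=41
step 9: append 63 -> window=[34, 41, 37, 36, 63] -> max=63
step 10: append 86 -> window=[41, 37, 36, 63, 86] -> max=86
Window #6 max = 86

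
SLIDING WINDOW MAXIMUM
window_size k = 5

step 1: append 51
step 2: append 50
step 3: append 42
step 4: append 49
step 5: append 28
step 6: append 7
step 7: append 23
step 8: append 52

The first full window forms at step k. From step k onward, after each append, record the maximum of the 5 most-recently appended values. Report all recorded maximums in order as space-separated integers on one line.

Answer: 51 50 49 52

Derivation:
step 1: append 51 -> window=[51] (not full yet)
step 2: append 50 -> window=[51, 50] (not full yet)
step 3: append 42 -> window=[51, 50, 42] (not full yet)
step 4: append 49 -> window=[51, 50, 42, 49] (not full yet)
step 5: append 28 -> window=[51, 50, 42, 49, 28] -> max=51
step 6: append 7 -> window=[50, 42, 49, 28, 7] -> max=50
step 7: append 23 -> window=[42, 49, 28, 7, 23] -> max=49
step 8: append 52 -> window=[49, 28, 7, 23, 52] -> max=52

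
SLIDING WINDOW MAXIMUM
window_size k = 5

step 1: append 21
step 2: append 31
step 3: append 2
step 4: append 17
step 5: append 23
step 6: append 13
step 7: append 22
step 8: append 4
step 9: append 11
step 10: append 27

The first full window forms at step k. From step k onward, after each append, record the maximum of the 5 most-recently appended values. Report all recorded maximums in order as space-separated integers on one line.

step 1: append 21 -> window=[21] (not full yet)
step 2: append 31 -> window=[21, 31] (not full yet)
step 3: append 2 -> window=[21, 31, 2] (not full yet)
step 4: append 17 -> window=[21, 31, 2, 17] (not full yet)
step 5: append 23 -> window=[21, 31, 2, 17, 23] -> max=31
step 6: append 13 -> window=[31, 2, 17, 23, 13] -> max=31
step 7: append 22 -> window=[2, 17, 23, 13, 22] -> max=23
step 8: append 4 -> window=[17, 23, 13, 22, 4] -> max=23
step 9: append 11 -> window=[23, 13, 22, 4, 11] -> max=23
step 10: append 27 -> window=[13, 22, 4, 11, 27] -> max=27

Answer: 31 31 23 23 23 27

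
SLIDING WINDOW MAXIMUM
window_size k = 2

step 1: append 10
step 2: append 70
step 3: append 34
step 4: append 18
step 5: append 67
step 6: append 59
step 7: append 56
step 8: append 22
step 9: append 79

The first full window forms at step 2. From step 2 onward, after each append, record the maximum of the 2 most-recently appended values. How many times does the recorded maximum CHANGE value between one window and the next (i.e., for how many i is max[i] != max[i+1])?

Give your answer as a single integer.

Answer: 5

Derivation:
step 1: append 10 -> window=[10] (not full yet)
step 2: append 70 -> window=[10, 70] -> max=70
step 3: append 34 -> window=[70, 34] -> max=70
step 4: append 18 -> window=[34, 18] -> max=34
step 5: append 67 -> window=[18, 67] -> max=67
step 6: append 59 -> window=[67, 59] -> max=67
step 7: append 56 -> window=[59, 56] -> max=59
step 8: append 22 -> window=[56, 22] -> max=56
step 9: append 79 -> window=[22, 79] -> max=79
Recorded maximums: 70 70 34 67 67 59 56 79
Changes between consecutive maximums: 5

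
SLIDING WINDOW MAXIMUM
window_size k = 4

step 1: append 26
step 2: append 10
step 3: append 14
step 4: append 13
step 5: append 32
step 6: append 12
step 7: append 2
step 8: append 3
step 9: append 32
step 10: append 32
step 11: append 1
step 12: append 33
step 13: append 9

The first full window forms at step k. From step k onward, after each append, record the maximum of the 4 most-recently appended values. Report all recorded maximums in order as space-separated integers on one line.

step 1: append 26 -> window=[26] (not full yet)
step 2: append 10 -> window=[26, 10] (not full yet)
step 3: append 14 -> window=[26, 10, 14] (not full yet)
step 4: append 13 -> window=[26, 10, 14, 13] -> max=26
step 5: append 32 -> window=[10, 14, 13, 32] -> max=32
step 6: append 12 -> window=[14, 13, 32, 12] -> max=32
step 7: append 2 -> window=[13, 32, 12, 2] -> max=32
step 8: append 3 -> window=[32, 12, 2, 3] -> max=32
step 9: append 32 -> window=[12, 2, 3, 32] -> max=32
step 10: append 32 -> window=[2, 3, 32, 32] -> max=32
step 11: append 1 -> window=[3, 32, 32, 1] -> max=32
step 12: append 33 -> window=[32, 32, 1, 33] -> max=33
step 13: append 9 -> window=[32, 1, 33, 9] -> max=33

Answer: 26 32 32 32 32 32 32 32 33 33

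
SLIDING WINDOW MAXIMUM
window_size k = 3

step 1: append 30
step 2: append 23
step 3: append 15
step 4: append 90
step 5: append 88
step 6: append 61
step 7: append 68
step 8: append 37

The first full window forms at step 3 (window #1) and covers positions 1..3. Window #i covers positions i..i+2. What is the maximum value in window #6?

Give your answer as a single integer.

Answer: 68

Derivation:
step 1: append 30 -> window=[30] (not full yet)
step 2: append 23 -> window=[30, 23] (not full yet)
step 3: append 15 -> window=[30, 23, 15] -> max=30
step 4: append 90 -> window=[23, 15, 90] -> max=90
step 5: append 88 -> window=[15, 90, 88] -> max=90
step 6: append 61 -> window=[90, 88, 61] -> max=90
step 7: append 68 -> window=[88, 61, 68] -> max=88
step 8: append 37 -> window=[61, 68, 37] -> max=68
Window #6 max = 68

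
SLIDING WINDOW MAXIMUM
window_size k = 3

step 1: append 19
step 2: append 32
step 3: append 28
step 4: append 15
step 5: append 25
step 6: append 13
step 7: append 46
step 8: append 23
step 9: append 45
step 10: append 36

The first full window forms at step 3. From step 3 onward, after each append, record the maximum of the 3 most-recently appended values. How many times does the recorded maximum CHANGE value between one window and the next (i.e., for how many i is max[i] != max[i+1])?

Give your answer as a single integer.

Answer: 4

Derivation:
step 1: append 19 -> window=[19] (not full yet)
step 2: append 32 -> window=[19, 32] (not full yet)
step 3: append 28 -> window=[19, 32, 28] -> max=32
step 4: append 15 -> window=[32, 28, 15] -> max=32
step 5: append 25 -> window=[28, 15, 25] -> max=28
step 6: append 13 -> window=[15, 25, 13] -> max=25
step 7: append 46 -> window=[25, 13, 46] -> max=46
step 8: append 23 -> window=[13, 46, 23] -> max=46
step 9: append 45 -> window=[46, 23, 45] -> max=46
step 10: append 36 -> window=[23, 45, 36] -> max=45
Recorded maximums: 32 32 28 25 46 46 46 45
Changes between consecutive maximums: 4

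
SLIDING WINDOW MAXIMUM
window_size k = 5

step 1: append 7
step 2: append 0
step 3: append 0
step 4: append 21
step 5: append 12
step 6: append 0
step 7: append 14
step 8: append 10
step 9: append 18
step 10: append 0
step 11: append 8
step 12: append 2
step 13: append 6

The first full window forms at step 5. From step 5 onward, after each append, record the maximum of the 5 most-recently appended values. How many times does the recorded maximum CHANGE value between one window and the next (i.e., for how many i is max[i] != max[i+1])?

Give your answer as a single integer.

Answer: 1

Derivation:
step 1: append 7 -> window=[7] (not full yet)
step 2: append 0 -> window=[7, 0] (not full yet)
step 3: append 0 -> window=[7, 0, 0] (not full yet)
step 4: append 21 -> window=[7, 0, 0, 21] (not full yet)
step 5: append 12 -> window=[7, 0, 0, 21, 12] -> max=21
step 6: append 0 -> window=[0, 0, 21, 12, 0] -> max=21
step 7: append 14 -> window=[0, 21, 12, 0, 14] -> max=21
step 8: append 10 -> window=[21, 12, 0, 14, 10] -> max=21
step 9: append 18 -> window=[12, 0, 14, 10, 18] -> max=18
step 10: append 0 -> window=[0, 14, 10, 18, 0] -> max=18
step 11: append 8 -> window=[14, 10, 18, 0, 8] -> max=18
step 12: append 2 -> window=[10, 18, 0, 8, 2] -> max=18
step 13: append 6 -> window=[18, 0, 8, 2, 6] -> max=18
Recorded maximums: 21 21 21 21 18 18 18 18 18
Changes between consecutive maximums: 1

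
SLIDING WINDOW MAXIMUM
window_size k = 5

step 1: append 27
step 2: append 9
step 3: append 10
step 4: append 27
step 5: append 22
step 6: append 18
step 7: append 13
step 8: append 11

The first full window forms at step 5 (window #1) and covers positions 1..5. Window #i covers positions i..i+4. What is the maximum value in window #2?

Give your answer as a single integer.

step 1: append 27 -> window=[27] (not full yet)
step 2: append 9 -> window=[27, 9] (not full yet)
step 3: append 10 -> window=[27, 9, 10] (not full yet)
step 4: append 27 -> window=[27, 9, 10, 27] (not full yet)
step 5: append 22 -> window=[27, 9, 10, 27, 22] -> max=27
step 6: append 18 -> window=[9, 10, 27, 22, 18] -> max=27
Window #2 max = 27

Answer: 27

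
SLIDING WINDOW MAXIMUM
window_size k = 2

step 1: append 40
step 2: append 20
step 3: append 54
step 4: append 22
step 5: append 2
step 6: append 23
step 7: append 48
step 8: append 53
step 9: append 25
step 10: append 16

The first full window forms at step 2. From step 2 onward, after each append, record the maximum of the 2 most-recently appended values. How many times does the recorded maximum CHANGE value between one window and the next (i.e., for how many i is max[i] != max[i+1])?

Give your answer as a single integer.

step 1: append 40 -> window=[40] (not full yet)
step 2: append 20 -> window=[40, 20] -> max=40
step 3: append 54 -> window=[20, 54] -> max=54
step 4: append 22 -> window=[54, 22] -> max=54
step 5: append 2 -> window=[22, 2] -> max=22
step 6: append 23 -> window=[2, 23] -> max=23
step 7: append 48 -> window=[23, 48] -> max=48
step 8: append 53 -> window=[48, 53] -> max=53
step 9: append 25 -> window=[53, 25] -> max=53
step 10: append 16 -> window=[25, 16] -> max=25
Recorded maximums: 40 54 54 22 23 48 53 53 25
Changes between consecutive maximums: 6

Answer: 6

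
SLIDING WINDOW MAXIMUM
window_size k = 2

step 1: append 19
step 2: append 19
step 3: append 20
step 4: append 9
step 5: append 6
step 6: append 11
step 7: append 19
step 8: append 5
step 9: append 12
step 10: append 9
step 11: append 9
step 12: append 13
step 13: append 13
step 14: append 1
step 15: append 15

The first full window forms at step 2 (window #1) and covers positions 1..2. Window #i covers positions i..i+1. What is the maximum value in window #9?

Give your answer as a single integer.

step 1: append 19 -> window=[19] (not full yet)
step 2: append 19 -> window=[19, 19] -> max=19
step 3: append 20 -> window=[19, 20] -> max=20
step 4: append 9 -> window=[20, 9] -> max=20
step 5: append 6 -> window=[9, 6] -> max=9
step 6: append 11 -> window=[6, 11] -> max=11
step 7: append 19 -> window=[11, 19] -> max=19
step 8: append 5 -> window=[19, 5] -> max=19
step 9: append 12 -> window=[5, 12] -> max=12
step 10: append 9 -> window=[12, 9] -> max=12
Window #9 max = 12

Answer: 12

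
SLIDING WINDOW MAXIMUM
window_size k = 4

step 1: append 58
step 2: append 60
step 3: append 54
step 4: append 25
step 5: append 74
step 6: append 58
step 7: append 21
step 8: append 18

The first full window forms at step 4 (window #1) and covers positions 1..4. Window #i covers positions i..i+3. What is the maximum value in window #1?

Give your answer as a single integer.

Answer: 60

Derivation:
step 1: append 58 -> window=[58] (not full yet)
step 2: append 60 -> window=[58, 60] (not full yet)
step 3: append 54 -> window=[58, 60, 54] (not full yet)
step 4: append 25 -> window=[58, 60, 54, 25] -> max=60
Window #1 max = 60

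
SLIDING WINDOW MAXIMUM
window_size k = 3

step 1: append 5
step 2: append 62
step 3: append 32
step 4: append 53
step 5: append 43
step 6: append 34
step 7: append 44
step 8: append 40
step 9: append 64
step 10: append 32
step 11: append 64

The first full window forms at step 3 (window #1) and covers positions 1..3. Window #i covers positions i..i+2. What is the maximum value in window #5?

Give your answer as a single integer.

Answer: 44

Derivation:
step 1: append 5 -> window=[5] (not full yet)
step 2: append 62 -> window=[5, 62] (not full yet)
step 3: append 32 -> window=[5, 62, 32] -> max=62
step 4: append 53 -> window=[62, 32, 53] -> max=62
step 5: append 43 -> window=[32, 53, 43] -> max=53
step 6: append 34 -> window=[53, 43, 34] -> max=53
step 7: append 44 -> window=[43, 34, 44] -> max=44
Window #5 max = 44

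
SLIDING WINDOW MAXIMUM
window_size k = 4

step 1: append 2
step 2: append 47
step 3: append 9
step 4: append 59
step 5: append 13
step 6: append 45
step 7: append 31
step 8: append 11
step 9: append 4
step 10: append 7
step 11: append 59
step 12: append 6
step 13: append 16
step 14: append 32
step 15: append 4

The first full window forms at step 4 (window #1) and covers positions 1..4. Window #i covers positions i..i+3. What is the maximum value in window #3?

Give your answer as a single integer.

step 1: append 2 -> window=[2] (not full yet)
step 2: append 47 -> window=[2, 47] (not full yet)
step 3: append 9 -> window=[2, 47, 9] (not full yet)
step 4: append 59 -> window=[2, 47, 9, 59] -> max=59
step 5: append 13 -> window=[47, 9, 59, 13] -> max=59
step 6: append 45 -> window=[9, 59, 13, 45] -> max=59
Window #3 max = 59

Answer: 59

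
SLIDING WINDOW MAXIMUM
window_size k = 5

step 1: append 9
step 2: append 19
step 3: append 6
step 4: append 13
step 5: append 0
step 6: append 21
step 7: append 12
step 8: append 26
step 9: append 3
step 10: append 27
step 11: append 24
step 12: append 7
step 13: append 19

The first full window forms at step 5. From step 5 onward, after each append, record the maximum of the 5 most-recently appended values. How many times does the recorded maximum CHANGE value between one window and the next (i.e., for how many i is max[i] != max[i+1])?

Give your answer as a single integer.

Answer: 3

Derivation:
step 1: append 9 -> window=[9] (not full yet)
step 2: append 19 -> window=[9, 19] (not full yet)
step 3: append 6 -> window=[9, 19, 6] (not full yet)
step 4: append 13 -> window=[9, 19, 6, 13] (not full yet)
step 5: append 0 -> window=[9, 19, 6, 13, 0] -> max=19
step 6: append 21 -> window=[19, 6, 13, 0, 21] -> max=21
step 7: append 12 -> window=[6, 13, 0, 21, 12] -> max=21
step 8: append 26 -> window=[13, 0, 21, 12, 26] -> max=26
step 9: append 3 -> window=[0, 21, 12, 26, 3] -> max=26
step 10: append 27 -> window=[21, 12, 26, 3, 27] -> max=27
step 11: append 24 -> window=[12, 26, 3, 27, 24] -> max=27
step 12: append 7 -> window=[26, 3, 27, 24, 7] -> max=27
step 13: append 19 -> window=[3, 27, 24, 7, 19] -> max=27
Recorded maximums: 19 21 21 26 26 27 27 27 27
Changes between consecutive maximums: 3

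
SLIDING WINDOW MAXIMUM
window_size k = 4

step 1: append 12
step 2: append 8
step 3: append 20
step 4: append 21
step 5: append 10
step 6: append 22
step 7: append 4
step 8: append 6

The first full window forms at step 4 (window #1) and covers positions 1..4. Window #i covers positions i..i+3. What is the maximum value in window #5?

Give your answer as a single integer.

Answer: 22

Derivation:
step 1: append 12 -> window=[12] (not full yet)
step 2: append 8 -> window=[12, 8] (not full yet)
step 3: append 20 -> window=[12, 8, 20] (not full yet)
step 4: append 21 -> window=[12, 8, 20, 21] -> max=21
step 5: append 10 -> window=[8, 20, 21, 10] -> max=21
step 6: append 22 -> window=[20, 21, 10, 22] -> max=22
step 7: append 4 -> window=[21, 10, 22, 4] -> max=22
step 8: append 6 -> window=[10, 22, 4, 6] -> max=22
Window #5 max = 22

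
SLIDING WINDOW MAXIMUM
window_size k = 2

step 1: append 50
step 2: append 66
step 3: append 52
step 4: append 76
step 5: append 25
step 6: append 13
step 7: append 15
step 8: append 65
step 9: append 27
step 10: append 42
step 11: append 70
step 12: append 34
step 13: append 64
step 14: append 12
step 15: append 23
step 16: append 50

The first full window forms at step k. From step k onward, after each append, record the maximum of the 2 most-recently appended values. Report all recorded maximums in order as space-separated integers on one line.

Answer: 66 66 76 76 25 15 65 65 42 70 70 64 64 23 50

Derivation:
step 1: append 50 -> window=[50] (not full yet)
step 2: append 66 -> window=[50, 66] -> max=66
step 3: append 52 -> window=[66, 52] -> max=66
step 4: append 76 -> window=[52, 76] -> max=76
step 5: append 25 -> window=[76, 25] -> max=76
step 6: append 13 -> window=[25, 13] -> max=25
step 7: append 15 -> window=[13, 15] -> max=15
step 8: append 65 -> window=[15, 65] -> max=65
step 9: append 27 -> window=[65, 27] -> max=65
step 10: append 42 -> window=[27, 42] -> max=42
step 11: append 70 -> window=[42, 70] -> max=70
step 12: append 34 -> window=[70, 34] -> max=70
step 13: append 64 -> window=[34, 64] -> max=64
step 14: append 12 -> window=[64, 12] -> max=64
step 15: append 23 -> window=[12, 23] -> max=23
step 16: append 50 -> window=[23, 50] -> max=50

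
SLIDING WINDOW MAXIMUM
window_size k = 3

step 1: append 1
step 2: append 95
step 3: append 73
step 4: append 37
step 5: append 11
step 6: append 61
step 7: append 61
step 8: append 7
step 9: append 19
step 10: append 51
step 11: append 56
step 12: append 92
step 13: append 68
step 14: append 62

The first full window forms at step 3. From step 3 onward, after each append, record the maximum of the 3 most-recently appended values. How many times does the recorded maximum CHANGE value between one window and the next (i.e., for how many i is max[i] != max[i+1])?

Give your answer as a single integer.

Answer: 5

Derivation:
step 1: append 1 -> window=[1] (not full yet)
step 2: append 95 -> window=[1, 95] (not full yet)
step 3: append 73 -> window=[1, 95, 73] -> max=95
step 4: append 37 -> window=[95, 73, 37] -> max=95
step 5: append 11 -> window=[73, 37, 11] -> max=73
step 6: append 61 -> window=[37, 11, 61] -> max=61
step 7: append 61 -> window=[11, 61, 61] -> max=61
step 8: append 7 -> window=[61, 61, 7] -> max=61
step 9: append 19 -> window=[61, 7, 19] -> max=61
step 10: append 51 -> window=[7, 19, 51] -> max=51
step 11: append 56 -> window=[19, 51, 56] -> max=56
step 12: append 92 -> window=[51, 56, 92] -> max=92
step 13: append 68 -> window=[56, 92, 68] -> max=92
step 14: append 62 -> window=[92, 68, 62] -> max=92
Recorded maximums: 95 95 73 61 61 61 61 51 56 92 92 92
Changes between consecutive maximums: 5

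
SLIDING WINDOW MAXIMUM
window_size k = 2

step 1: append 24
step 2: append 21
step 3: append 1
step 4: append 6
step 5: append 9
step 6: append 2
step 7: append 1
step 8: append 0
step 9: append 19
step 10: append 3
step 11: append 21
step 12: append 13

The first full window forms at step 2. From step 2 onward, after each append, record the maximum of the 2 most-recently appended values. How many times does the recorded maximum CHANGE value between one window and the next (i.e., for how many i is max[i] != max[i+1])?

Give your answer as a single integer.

step 1: append 24 -> window=[24] (not full yet)
step 2: append 21 -> window=[24, 21] -> max=24
step 3: append 1 -> window=[21, 1] -> max=21
step 4: append 6 -> window=[1, 6] -> max=6
step 5: append 9 -> window=[6, 9] -> max=9
step 6: append 2 -> window=[9, 2] -> max=9
step 7: append 1 -> window=[2, 1] -> max=2
step 8: append 0 -> window=[1, 0] -> max=1
step 9: append 19 -> window=[0, 19] -> max=19
step 10: append 3 -> window=[19, 3] -> max=19
step 11: append 21 -> window=[3, 21] -> max=21
step 12: append 13 -> window=[21, 13] -> max=21
Recorded maximums: 24 21 6 9 9 2 1 19 19 21 21
Changes between consecutive maximums: 7

Answer: 7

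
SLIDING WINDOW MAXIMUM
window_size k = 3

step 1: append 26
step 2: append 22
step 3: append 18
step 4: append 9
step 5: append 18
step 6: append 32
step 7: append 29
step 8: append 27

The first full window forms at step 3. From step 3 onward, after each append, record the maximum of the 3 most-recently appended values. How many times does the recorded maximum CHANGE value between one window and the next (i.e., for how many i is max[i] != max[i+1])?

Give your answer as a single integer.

Answer: 3

Derivation:
step 1: append 26 -> window=[26] (not full yet)
step 2: append 22 -> window=[26, 22] (not full yet)
step 3: append 18 -> window=[26, 22, 18] -> max=26
step 4: append 9 -> window=[22, 18, 9] -> max=22
step 5: append 18 -> window=[18, 9, 18] -> max=18
step 6: append 32 -> window=[9, 18, 32] -> max=32
step 7: append 29 -> window=[18, 32, 29] -> max=32
step 8: append 27 -> window=[32, 29, 27] -> max=32
Recorded maximums: 26 22 18 32 32 32
Changes between consecutive maximums: 3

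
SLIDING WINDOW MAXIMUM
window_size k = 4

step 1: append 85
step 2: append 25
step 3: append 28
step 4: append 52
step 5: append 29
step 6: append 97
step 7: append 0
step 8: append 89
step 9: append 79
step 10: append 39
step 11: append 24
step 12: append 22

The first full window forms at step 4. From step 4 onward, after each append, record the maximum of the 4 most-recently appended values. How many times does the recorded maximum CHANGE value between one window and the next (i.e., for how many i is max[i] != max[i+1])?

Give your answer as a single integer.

Answer: 4

Derivation:
step 1: append 85 -> window=[85] (not full yet)
step 2: append 25 -> window=[85, 25] (not full yet)
step 3: append 28 -> window=[85, 25, 28] (not full yet)
step 4: append 52 -> window=[85, 25, 28, 52] -> max=85
step 5: append 29 -> window=[25, 28, 52, 29] -> max=52
step 6: append 97 -> window=[28, 52, 29, 97] -> max=97
step 7: append 0 -> window=[52, 29, 97, 0] -> max=97
step 8: append 89 -> window=[29, 97, 0, 89] -> max=97
step 9: append 79 -> window=[97, 0, 89, 79] -> max=97
step 10: append 39 -> window=[0, 89, 79, 39] -> max=89
step 11: append 24 -> window=[89, 79, 39, 24] -> max=89
step 12: append 22 -> window=[79, 39, 24, 22] -> max=79
Recorded maximums: 85 52 97 97 97 97 89 89 79
Changes between consecutive maximums: 4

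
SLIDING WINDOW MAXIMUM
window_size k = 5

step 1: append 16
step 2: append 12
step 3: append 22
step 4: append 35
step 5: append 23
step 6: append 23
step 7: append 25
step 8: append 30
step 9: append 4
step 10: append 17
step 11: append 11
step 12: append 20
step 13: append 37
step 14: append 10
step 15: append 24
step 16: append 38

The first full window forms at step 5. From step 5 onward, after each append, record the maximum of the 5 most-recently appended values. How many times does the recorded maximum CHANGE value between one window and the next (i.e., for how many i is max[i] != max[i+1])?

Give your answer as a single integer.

step 1: append 16 -> window=[16] (not full yet)
step 2: append 12 -> window=[16, 12] (not full yet)
step 3: append 22 -> window=[16, 12, 22] (not full yet)
step 4: append 35 -> window=[16, 12, 22, 35] (not full yet)
step 5: append 23 -> window=[16, 12, 22, 35, 23] -> max=35
step 6: append 23 -> window=[12, 22, 35, 23, 23] -> max=35
step 7: append 25 -> window=[22, 35, 23, 23, 25] -> max=35
step 8: append 30 -> window=[35, 23, 23, 25, 30] -> max=35
step 9: append 4 -> window=[23, 23, 25, 30, 4] -> max=30
step 10: append 17 -> window=[23, 25, 30, 4, 17] -> max=30
step 11: append 11 -> window=[25, 30, 4, 17, 11] -> max=30
step 12: append 20 -> window=[30, 4, 17, 11, 20] -> max=30
step 13: append 37 -> window=[4, 17, 11, 20, 37] -> max=37
step 14: append 10 -> window=[17, 11, 20, 37, 10] -> max=37
step 15: append 24 -> window=[11, 20, 37, 10, 24] -> max=37
step 16: append 38 -> window=[20, 37, 10, 24, 38] -> max=38
Recorded maximums: 35 35 35 35 30 30 30 30 37 37 37 38
Changes between consecutive maximums: 3

Answer: 3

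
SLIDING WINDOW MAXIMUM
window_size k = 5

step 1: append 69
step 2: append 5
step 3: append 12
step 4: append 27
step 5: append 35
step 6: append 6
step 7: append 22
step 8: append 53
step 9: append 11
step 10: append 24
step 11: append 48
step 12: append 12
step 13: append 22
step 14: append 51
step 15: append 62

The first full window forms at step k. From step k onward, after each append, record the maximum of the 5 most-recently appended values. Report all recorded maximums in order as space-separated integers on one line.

Answer: 69 35 35 53 53 53 53 53 48 51 62

Derivation:
step 1: append 69 -> window=[69] (not full yet)
step 2: append 5 -> window=[69, 5] (not full yet)
step 3: append 12 -> window=[69, 5, 12] (not full yet)
step 4: append 27 -> window=[69, 5, 12, 27] (not full yet)
step 5: append 35 -> window=[69, 5, 12, 27, 35] -> max=69
step 6: append 6 -> window=[5, 12, 27, 35, 6] -> max=35
step 7: append 22 -> window=[12, 27, 35, 6, 22] -> max=35
step 8: append 53 -> window=[27, 35, 6, 22, 53] -> max=53
step 9: append 11 -> window=[35, 6, 22, 53, 11] -> max=53
step 10: append 24 -> window=[6, 22, 53, 11, 24] -> max=53
step 11: append 48 -> window=[22, 53, 11, 24, 48] -> max=53
step 12: append 12 -> window=[53, 11, 24, 48, 12] -> max=53
step 13: append 22 -> window=[11, 24, 48, 12, 22] -> max=48
step 14: append 51 -> window=[24, 48, 12, 22, 51] -> max=51
step 15: append 62 -> window=[48, 12, 22, 51, 62] -> max=62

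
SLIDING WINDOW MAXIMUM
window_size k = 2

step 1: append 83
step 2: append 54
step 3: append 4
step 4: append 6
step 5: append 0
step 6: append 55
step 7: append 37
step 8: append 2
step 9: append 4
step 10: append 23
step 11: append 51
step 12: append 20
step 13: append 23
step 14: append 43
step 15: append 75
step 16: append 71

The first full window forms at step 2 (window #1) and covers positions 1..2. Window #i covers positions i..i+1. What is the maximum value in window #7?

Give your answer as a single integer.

Answer: 37

Derivation:
step 1: append 83 -> window=[83] (not full yet)
step 2: append 54 -> window=[83, 54] -> max=83
step 3: append 4 -> window=[54, 4] -> max=54
step 4: append 6 -> window=[4, 6] -> max=6
step 5: append 0 -> window=[6, 0] -> max=6
step 6: append 55 -> window=[0, 55] -> max=55
step 7: append 37 -> window=[55, 37] -> max=55
step 8: append 2 -> window=[37, 2] -> max=37
Window #7 max = 37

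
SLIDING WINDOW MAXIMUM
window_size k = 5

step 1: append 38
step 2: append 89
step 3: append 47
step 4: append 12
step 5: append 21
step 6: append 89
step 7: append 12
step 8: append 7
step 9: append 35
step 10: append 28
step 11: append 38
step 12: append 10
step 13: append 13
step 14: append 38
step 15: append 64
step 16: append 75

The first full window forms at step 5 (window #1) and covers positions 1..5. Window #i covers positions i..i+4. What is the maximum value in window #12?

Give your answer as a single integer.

Answer: 75

Derivation:
step 1: append 38 -> window=[38] (not full yet)
step 2: append 89 -> window=[38, 89] (not full yet)
step 3: append 47 -> window=[38, 89, 47] (not full yet)
step 4: append 12 -> window=[38, 89, 47, 12] (not full yet)
step 5: append 21 -> window=[38, 89, 47, 12, 21] -> max=89
step 6: append 89 -> window=[89, 47, 12, 21, 89] -> max=89
step 7: append 12 -> window=[47, 12, 21, 89, 12] -> max=89
step 8: append 7 -> window=[12, 21, 89, 12, 7] -> max=89
step 9: append 35 -> window=[21, 89, 12, 7, 35] -> max=89
step 10: append 28 -> window=[89, 12, 7, 35, 28] -> max=89
step 11: append 38 -> window=[12, 7, 35, 28, 38] -> max=38
step 12: append 10 -> window=[7, 35, 28, 38, 10] -> max=38
step 13: append 13 -> window=[35, 28, 38, 10, 13] -> max=38
step 14: append 38 -> window=[28, 38, 10, 13, 38] -> max=38
step 15: append 64 -> window=[38, 10, 13, 38, 64] -> max=64
step 16: append 75 -> window=[10, 13, 38, 64, 75] -> max=75
Window #12 max = 75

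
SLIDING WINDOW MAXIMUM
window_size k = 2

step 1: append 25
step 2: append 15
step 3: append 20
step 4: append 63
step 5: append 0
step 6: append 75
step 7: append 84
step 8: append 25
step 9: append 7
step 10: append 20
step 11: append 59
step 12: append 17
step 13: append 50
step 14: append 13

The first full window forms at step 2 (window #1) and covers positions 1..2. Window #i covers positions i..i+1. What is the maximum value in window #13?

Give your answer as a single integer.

step 1: append 25 -> window=[25] (not full yet)
step 2: append 15 -> window=[25, 15] -> max=25
step 3: append 20 -> window=[15, 20] -> max=20
step 4: append 63 -> window=[20, 63] -> max=63
step 5: append 0 -> window=[63, 0] -> max=63
step 6: append 75 -> window=[0, 75] -> max=75
step 7: append 84 -> window=[75, 84] -> max=84
step 8: append 25 -> window=[84, 25] -> max=84
step 9: append 7 -> window=[25, 7] -> max=25
step 10: append 20 -> window=[7, 20] -> max=20
step 11: append 59 -> window=[20, 59] -> max=59
step 12: append 17 -> window=[59, 17] -> max=59
step 13: append 50 -> window=[17, 50] -> max=50
step 14: append 13 -> window=[50, 13] -> max=50
Window #13 max = 50

Answer: 50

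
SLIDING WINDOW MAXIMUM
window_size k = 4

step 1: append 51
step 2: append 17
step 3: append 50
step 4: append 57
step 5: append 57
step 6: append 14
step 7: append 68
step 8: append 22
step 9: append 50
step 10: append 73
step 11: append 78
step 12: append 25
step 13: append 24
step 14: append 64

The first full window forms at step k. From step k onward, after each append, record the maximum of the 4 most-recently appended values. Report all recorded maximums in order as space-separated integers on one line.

Answer: 57 57 57 68 68 68 73 78 78 78 78

Derivation:
step 1: append 51 -> window=[51] (not full yet)
step 2: append 17 -> window=[51, 17] (not full yet)
step 3: append 50 -> window=[51, 17, 50] (not full yet)
step 4: append 57 -> window=[51, 17, 50, 57] -> max=57
step 5: append 57 -> window=[17, 50, 57, 57] -> max=57
step 6: append 14 -> window=[50, 57, 57, 14] -> max=57
step 7: append 68 -> window=[57, 57, 14, 68] -> max=68
step 8: append 22 -> window=[57, 14, 68, 22] -> max=68
step 9: append 50 -> window=[14, 68, 22, 50] -> max=68
step 10: append 73 -> window=[68, 22, 50, 73] -> max=73
step 11: append 78 -> window=[22, 50, 73, 78] -> max=78
step 12: append 25 -> window=[50, 73, 78, 25] -> max=78
step 13: append 24 -> window=[73, 78, 25, 24] -> max=78
step 14: append 64 -> window=[78, 25, 24, 64] -> max=78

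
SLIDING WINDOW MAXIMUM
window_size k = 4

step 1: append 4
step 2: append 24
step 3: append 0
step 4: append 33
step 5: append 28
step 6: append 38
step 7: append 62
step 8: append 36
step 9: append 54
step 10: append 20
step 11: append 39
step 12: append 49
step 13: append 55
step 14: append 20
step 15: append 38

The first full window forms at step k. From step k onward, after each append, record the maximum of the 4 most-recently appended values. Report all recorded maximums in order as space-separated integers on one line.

Answer: 33 33 38 62 62 62 62 54 54 55 55 55

Derivation:
step 1: append 4 -> window=[4] (not full yet)
step 2: append 24 -> window=[4, 24] (not full yet)
step 3: append 0 -> window=[4, 24, 0] (not full yet)
step 4: append 33 -> window=[4, 24, 0, 33] -> max=33
step 5: append 28 -> window=[24, 0, 33, 28] -> max=33
step 6: append 38 -> window=[0, 33, 28, 38] -> max=38
step 7: append 62 -> window=[33, 28, 38, 62] -> max=62
step 8: append 36 -> window=[28, 38, 62, 36] -> max=62
step 9: append 54 -> window=[38, 62, 36, 54] -> max=62
step 10: append 20 -> window=[62, 36, 54, 20] -> max=62
step 11: append 39 -> window=[36, 54, 20, 39] -> max=54
step 12: append 49 -> window=[54, 20, 39, 49] -> max=54
step 13: append 55 -> window=[20, 39, 49, 55] -> max=55
step 14: append 20 -> window=[39, 49, 55, 20] -> max=55
step 15: append 38 -> window=[49, 55, 20, 38] -> max=55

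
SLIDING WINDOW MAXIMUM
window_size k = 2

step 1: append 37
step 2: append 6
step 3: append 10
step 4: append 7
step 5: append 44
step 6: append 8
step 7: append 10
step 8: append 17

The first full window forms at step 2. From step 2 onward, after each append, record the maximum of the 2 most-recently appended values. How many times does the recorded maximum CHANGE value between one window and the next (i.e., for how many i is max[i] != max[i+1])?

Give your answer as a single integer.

Answer: 4

Derivation:
step 1: append 37 -> window=[37] (not full yet)
step 2: append 6 -> window=[37, 6] -> max=37
step 3: append 10 -> window=[6, 10] -> max=10
step 4: append 7 -> window=[10, 7] -> max=10
step 5: append 44 -> window=[7, 44] -> max=44
step 6: append 8 -> window=[44, 8] -> max=44
step 7: append 10 -> window=[8, 10] -> max=10
step 8: append 17 -> window=[10, 17] -> max=17
Recorded maximums: 37 10 10 44 44 10 17
Changes between consecutive maximums: 4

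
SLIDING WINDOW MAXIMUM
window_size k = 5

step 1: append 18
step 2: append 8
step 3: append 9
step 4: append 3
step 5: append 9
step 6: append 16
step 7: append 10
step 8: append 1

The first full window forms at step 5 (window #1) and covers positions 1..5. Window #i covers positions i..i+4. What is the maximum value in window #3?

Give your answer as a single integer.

Answer: 16

Derivation:
step 1: append 18 -> window=[18] (not full yet)
step 2: append 8 -> window=[18, 8] (not full yet)
step 3: append 9 -> window=[18, 8, 9] (not full yet)
step 4: append 3 -> window=[18, 8, 9, 3] (not full yet)
step 5: append 9 -> window=[18, 8, 9, 3, 9] -> max=18
step 6: append 16 -> window=[8, 9, 3, 9, 16] -> max=16
step 7: append 10 -> window=[9, 3, 9, 16, 10] -> max=16
Window #3 max = 16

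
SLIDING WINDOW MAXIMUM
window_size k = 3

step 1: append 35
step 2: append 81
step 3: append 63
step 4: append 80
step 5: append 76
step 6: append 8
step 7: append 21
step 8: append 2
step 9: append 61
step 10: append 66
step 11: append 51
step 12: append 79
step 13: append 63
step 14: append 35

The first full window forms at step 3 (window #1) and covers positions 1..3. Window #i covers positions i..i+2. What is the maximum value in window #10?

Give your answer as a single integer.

step 1: append 35 -> window=[35] (not full yet)
step 2: append 81 -> window=[35, 81] (not full yet)
step 3: append 63 -> window=[35, 81, 63] -> max=81
step 4: append 80 -> window=[81, 63, 80] -> max=81
step 5: append 76 -> window=[63, 80, 76] -> max=80
step 6: append 8 -> window=[80, 76, 8] -> max=80
step 7: append 21 -> window=[76, 8, 21] -> max=76
step 8: append 2 -> window=[8, 21, 2] -> max=21
step 9: append 61 -> window=[21, 2, 61] -> max=61
step 10: append 66 -> window=[2, 61, 66] -> max=66
step 11: append 51 -> window=[61, 66, 51] -> max=66
step 12: append 79 -> window=[66, 51, 79] -> max=79
Window #10 max = 79

Answer: 79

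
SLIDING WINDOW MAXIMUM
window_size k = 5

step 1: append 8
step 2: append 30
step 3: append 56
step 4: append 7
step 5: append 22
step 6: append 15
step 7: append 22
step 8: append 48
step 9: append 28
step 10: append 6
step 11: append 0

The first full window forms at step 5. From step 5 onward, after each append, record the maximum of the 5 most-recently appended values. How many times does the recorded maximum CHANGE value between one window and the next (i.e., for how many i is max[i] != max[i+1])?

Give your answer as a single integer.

step 1: append 8 -> window=[8] (not full yet)
step 2: append 30 -> window=[8, 30] (not full yet)
step 3: append 56 -> window=[8, 30, 56] (not full yet)
step 4: append 7 -> window=[8, 30, 56, 7] (not full yet)
step 5: append 22 -> window=[8, 30, 56, 7, 22] -> max=56
step 6: append 15 -> window=[30, 56, 7, 22, 15] -> max=56
step 7: append 22 -> window=[56, 7, 22, 15, 22] -> max=56
step 8: append 48 -> window=[7, 22, 15, 22, 48] -> max=48
step 9: append 28 -> window=[22, 15, 22, 48, 28] -> max=48
step 10: append 6 -> window=[15, 22, 48, 28, 6] -> max=48
step 11: append 0 -> window=[22, 48, 28, 6, 0] -> max=48
Recorded maximums: 56 56 56 48 48 48 48
Changes between consecutive maximums: 1

Answer: 1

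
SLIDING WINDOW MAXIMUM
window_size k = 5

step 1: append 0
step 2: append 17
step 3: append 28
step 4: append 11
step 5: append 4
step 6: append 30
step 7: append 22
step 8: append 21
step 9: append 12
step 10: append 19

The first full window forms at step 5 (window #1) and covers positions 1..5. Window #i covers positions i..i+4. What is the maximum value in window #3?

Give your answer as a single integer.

step 1: append 0 -> window=[0] (not full yet)
step 2: append 17 -> window=[0, 17] (not full yet)
step 3: append 28 -> window=[0, 17, 28] (not full yet)
step 4: append 11 -> window=[0, 17, 28, 11] (not full yet)
step 5: append 4 -> window=[0, 17, 28, 11, 4] -> max=28
step 6: append 30 -> window=[17, 28, 11, 4, 30] -> max=30
step 7: append 22 -> window=[28, 11, 4, 30, 22] -> max=30
Window #3 max = 30

Answer: 30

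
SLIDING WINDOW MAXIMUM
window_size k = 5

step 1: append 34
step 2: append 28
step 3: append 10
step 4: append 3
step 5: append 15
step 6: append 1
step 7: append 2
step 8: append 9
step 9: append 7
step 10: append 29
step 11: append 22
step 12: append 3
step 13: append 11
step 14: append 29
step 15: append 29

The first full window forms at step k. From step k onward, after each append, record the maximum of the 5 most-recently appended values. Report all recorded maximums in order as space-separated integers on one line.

step 1: append 34 -> window=[34] (not full yet)
step 2: append 28 -> window=[34, 28] (not full yet)
step 3: append 10 -> window=[34, 28, 10] (not full yet)
step 4: append 3 -> window=[34, 28, 10, 3] (not full yet)
step 5: append 15 -> window=[34, 28, 10, 3, 15] -> max=34
step 6: append 1 -> window=[28, 10, 3, 15, 1] -> max=28
step 7: append 2 -> window=[10, 3, 15, 1, 2] -> max=15
step 8: append 9 -> window=[3, 15, 1, 2, 9] -> max=15
step 9: append 7 -> window=[15, 1, 2, 9, 7] -> max=15
step 10: append 29 -> window=[1, 2, 9, 7, 29] -> max=29
step 11: append 22 -> window=[2, 9, 7, 29, 22] -> max=29
step 12: append 3 -> window=[9, 7, 29, 22, 3] -> max=29
step 13: append 11 -> window=[7, 29, 22, 3, 11] -> max=29
step 14: append 29 -> window=[29, 22, 3, 11, 29] -> max=29
step 15: append 29 -> window=[22, 3, 11, 29, 29] -> max=29

Answer: 34 28 15 15 15 29 29 29 29 29 29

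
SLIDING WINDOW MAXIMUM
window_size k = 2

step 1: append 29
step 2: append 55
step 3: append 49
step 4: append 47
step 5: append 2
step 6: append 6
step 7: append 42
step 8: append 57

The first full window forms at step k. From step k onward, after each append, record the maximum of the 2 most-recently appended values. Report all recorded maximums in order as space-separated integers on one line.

Answer: 55 55 49 47 6 42 57

Derivation:
step 1: append 29 -> window=[29] (not full yet)
step 2: append 55 -> window=[29, 55] -> max=55
step 3: append 49 -> window=[55, 49] -> max=55
step 4: append 47 -> window=[49, 47] -> max=49
step 5: append 2 -> window=[47, 2] -> max=47
step 6: append 6 -> window=[2, 6] -> max=6
step 7: append 42 -> window=[6, 42] -> max=42
step 8: append 57 -> window=[42, 57] -> max=57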